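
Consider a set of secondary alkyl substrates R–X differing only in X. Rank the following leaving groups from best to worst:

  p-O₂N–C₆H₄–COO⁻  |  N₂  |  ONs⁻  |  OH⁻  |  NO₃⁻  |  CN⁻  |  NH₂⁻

The more stable X⁻ (or X) is on its own — i.e. the weaker a base it is — the better a leaving group it makes.
N₂: no meaningful conjugate acid; N₂ departs as an exceptionally stable neutral molecule
ONs⁻: pKₐ(p-O₂NC₆H₄SO₃H) ≈ -3.5
NO₃⁻: pKₐ(HNO₃) ≈ -1.3
p-O₂N–C₆H₄–COO⁻: pKₐ(p-nitrobenzoic acid) ≈ 3.4
CN⁻: pKₐ(HCN) ≈ 9.2
OH⁻: pKₐ(H₂O) ≈ 15.7
NH₂⁻: pKₐ(NH₃) ≈ 38

N₂ > ONs⁻ > NO₃⁻ > p-O₂N–C₆H₄–COO⁻ > CN⁻ > OH⁻ > NH₂⁻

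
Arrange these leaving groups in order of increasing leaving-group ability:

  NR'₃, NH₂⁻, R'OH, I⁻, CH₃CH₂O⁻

Leaving-group ability tracks the stability of the departed species; conjugate-acid pKₐ is the usual yardstick (lower pKₐ → better LG).
I⁻: pKₐ(HI) ≈ -10 — large, highly polarisable; very weak base
R'OH: pKₐ(R'OH₂⁺) ≈ -2.4 — neutral; leaves from a protonated ether (an oxonium ion, R–O(H)R'⁺)
NR'₃: pKₐ(R'₃NH⁺) ≈ 10.7 — neutral but still a fairly strong base; Hofmann-elimination LG
CH₃CH₂O⁻: pKₐ(CH₃CH₂OH) ≈ 16 — strong base; alkoxides do not leave unassisted
NH₂⁻: pKₐ(NH₃) ≈ 38 — extremely strong base; never a leaving group
Listed from poorest to best leaving group as asked.

NH₂⁻ < CH₃CH₂O⁻ < NR'₃ < R'OH < I⁻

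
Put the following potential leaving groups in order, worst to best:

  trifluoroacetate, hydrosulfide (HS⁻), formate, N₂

hydrosulfide (HS⁻) < formate < trifluoroacetate < N₂

Rank by basicity of the departing species: weakest base leaves most easily.
N₂: no meaningful conjugate acid; N₂ departs as an exceptionally stable neutral molecule
trifluoroacetate: pKₐ(CF₃COOH) ≈ 0.2
formate: pKₐ(HCOOH) ≈ 3.8
hydrosulfide (HS⁻): pKₐ(H₂S) ≈ 7
Reversing gives the worst-to-best order requested.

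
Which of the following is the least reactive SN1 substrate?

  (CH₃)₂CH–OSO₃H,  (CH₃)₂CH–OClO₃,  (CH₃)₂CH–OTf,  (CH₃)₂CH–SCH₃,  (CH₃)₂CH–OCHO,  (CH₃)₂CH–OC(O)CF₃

(CH₃)₂CH–SCH₃

Same R in every case — rank the leaving groups.
The more stable X⁻ (or X) is on its own — i.e. the weaker a base it is — the better a leaving group it makes.
(CH₃)₂CH–OTf loses OTf⁻: pKₐ(CF₃SO₃H (triflic acid)) ≈ -14
(CH₃)₂CH–OClO₃ loses ClO₄⁻: pKₐ(HClO₄) ≈ -10
(CH₃)₂CH–OSO₃H loses HSO₄⁻: pKₐ(H₂SO₄) ≈ -3
(CH₃)₂CH–OC(O)CF₃ loses CF₃COO⁻: pKₐ(CF₃COOH) ≈ 0.2
(CH₃)₂CH–OCHO loses HCOO⁻: pKₐ(HCOOH) ≈ 3.8
(CH₃)₂CH–SCH₃ loses RS⁻: pKₐ(RSH (a thiol)) ≈ 10.5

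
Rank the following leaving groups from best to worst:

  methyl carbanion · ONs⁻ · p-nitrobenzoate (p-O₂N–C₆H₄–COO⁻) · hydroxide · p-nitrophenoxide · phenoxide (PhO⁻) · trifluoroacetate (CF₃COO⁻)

ONs⁻: pKₐ(p-O₂NC₆H₄SO₃H) ≈ -3.5
trifluoroacetate (CF₃COO⁻): pKₐ(CF₃COOH) ≈ 0.2
p-nitrobenzoate (p-O₂N–C₆H₄–COO⁻): pKₐ(p-nitrobenzoic acid) ≈ 3.4
p-nitrophenoxide: pKₐ(p-nitrophenol) ≈ 7.2
phenoxide (PhO⁻): pKₐ(C₆H₅OH (phenol)) ≈ 10
hydroxide: pKₐ(H₂O) ≈ 15.7
methyl carbanion: pKₐ(CH₄) ≈ 48

ONs⁻ > trifluoroacetate (CF₃COO⁻) > p-nitrobenzoate (p-O₂N–C₆H₄–COO⁻) > p-nitrophenoxide > phenoxide (PhO⁻) > hydroxide > methyl carbanion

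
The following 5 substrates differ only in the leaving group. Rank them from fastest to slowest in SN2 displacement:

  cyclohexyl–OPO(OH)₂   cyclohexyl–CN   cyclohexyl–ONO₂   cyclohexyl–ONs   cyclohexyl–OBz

With the same alkyl group throughout, only the leaving group differentiates the rates.
The more stable X⁻ (or X) is on its own — i.e. the weaker a base it is — the better a leaving group it makes.
cyclohexyl–ONs loses ONs⁻: pKₐ(p-O₂NC₆H₄SO₃H) ≈ -3.5
cyclohexyl–ONO₂ loses NO₃⁻: pKₐ(HNO₃) ≈ -1.3
cyclohexyl–OPO(OH)₂ loses H₂PO₄⁻: pKₐ(H₃PO₄) ≈ 2.1
cyclohexyl–OBz loses PhCOO⁻: pKₐ(C₆H₅COOH) ≈ 4.2
cyclohexyl–CN loses CN⁻: pKₐ(HCN) ≈ 9.2

cyclohexyl–ONs > cyclohexyl–ONO₂ > cyclohexyl–OPO(OH)₂ > cyclohexyl–OBz > cyclohexyl–CN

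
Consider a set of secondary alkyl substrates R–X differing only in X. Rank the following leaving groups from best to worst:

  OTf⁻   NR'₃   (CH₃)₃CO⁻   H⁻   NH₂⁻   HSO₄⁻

OTf⁻ > HSO₄⁻ > NR'₃ > (CH₃)₃CO⁻ > H⁻ > NH₂⁻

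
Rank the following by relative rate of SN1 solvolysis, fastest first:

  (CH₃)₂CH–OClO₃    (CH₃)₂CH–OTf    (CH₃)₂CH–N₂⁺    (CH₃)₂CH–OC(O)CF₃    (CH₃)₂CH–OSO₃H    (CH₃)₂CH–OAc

(CH₃)₂CH–N₂⁺ > (CH₃)₂CH–OTf > (CH₃)₂CH–OClO₃ > (CH₃)₂CH–OSO₃H > (CH₃)₂CH–OC(O)CF₃ > (CH₃)₂CH–OAc

The skeletons are identical, so relative rate is governed entirely by leaving-group ability.
Leaving-group ability tracks the stability of the departed species; conjugate-acid pKₐ is the usual yardstick (lower pKₐ → better LG).
(CH₃)₂CH–N₂⁺ loses N₂: no meaningful conjugate acid; N₂ departs as an exceptionally stable neutral molecule
(CH₃)₂CH–OTf loses OTf⁻: pKₐ(CF₃SO₃H (triflic acid)) ≈ -14
(CH₃)₂CH–OClO₃ loses ClO₄⁻: pKₐ(HClO₄) ≈ -10
(CH₃)₂CH–OSO₃H loses HSO₄⁻: pKₐ(H₂SO₄) ≈ -3
(CH₃)₂CH–OC(O)CF₃ loses CF₃COO⁻: pKₐ(CF₃COOH) ≈ 0.2
(CH₃)₂CH–OAc loses AcO⁻: pKₐ(CH₃COOH) ≈ 4.8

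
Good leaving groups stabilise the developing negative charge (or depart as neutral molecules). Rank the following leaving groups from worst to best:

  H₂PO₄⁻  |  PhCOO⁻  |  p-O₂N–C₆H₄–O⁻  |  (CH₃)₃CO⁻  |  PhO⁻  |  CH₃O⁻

Leaving-group ability tracks the stability of the departed species; conjugate-acid pKₐ is the usual yardstick (lower pKₐ → better LG).
H₂PO₄⁻: pKₐ(H₃PO₄) ≈ 2.1
PhCOO⁻: pKₐ(C₆H₅COOH) ≈ 4.2 — aryl carboxylate
p-O₂N–C₆H₄–O⁻: pKₐ(p-nitrophenol) ≈ 7.2 — nitro group delocalises the charge; the classic chromogenic LG
PhO⁻: pKₐ(C₆H₅OH (phenol)) ≈ 10
CH₃O⁻: pKₐ(CH₃OH) ≈ 15.5 — strong base; alkoxides do not leave unassisted
(CH₃)₃CO⁻: pKₐ(t-BuOH) ≈ 18
Listed from poorest to best leaving group as asked.

(CH₃)₃CO⁻ < CH₃O⁻ < PhO⁻ < p-O₂N–C₆H₄–O⁻ < PhCOO⁻ < H₂PO₄⁻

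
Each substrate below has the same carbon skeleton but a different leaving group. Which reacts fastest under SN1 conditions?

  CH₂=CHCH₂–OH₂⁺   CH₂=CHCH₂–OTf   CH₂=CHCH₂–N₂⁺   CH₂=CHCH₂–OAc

With the same alkyl group throughout, only the leaving group differentiates the rates.
Leaving-group ability tracks the stability of the departed species; conjugate-acid pKₐ is the usual yardstick (lower pKₐ → better LG).
CH₂=CHCH₂–N₂⁺ loses N₂: no meaningful conjugate acid; N₂ departs as an exceptionally stable neutral molecule
CH₂=CHCH₂–OTf loses OTf⁻: pKₐ(CF₃SO₃H (triflic acid)) ≈ -14
CH₂=CHCH₂–OH₂⁺ loses H₂O: pKₐ(H₃O⁺) ≈ -1.7
CH₂=CHCH₂–OAc loses AcO⁻: pKₐ(CH₃COOH) ≈ 4.8

CH₂=CHCH₂–N₂⁺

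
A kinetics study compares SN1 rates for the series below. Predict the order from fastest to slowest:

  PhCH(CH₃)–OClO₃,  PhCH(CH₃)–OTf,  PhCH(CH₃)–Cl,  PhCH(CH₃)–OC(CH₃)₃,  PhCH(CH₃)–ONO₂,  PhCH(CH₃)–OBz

Same R in every case — rank the leaving groups.
A good leaving group is a weak base: the lower the pKₐ of its conjugate acid, the more readily it departs.
PhCH(CH₃)–OTf loses OTf⁻: pKₐ(CF₃SO₃H (triflic acid)) ≈ -14
PhCH(CH₃)–OClO₃ loses ClO₄⁻: pKₐ(HClO₄) ≈ -10
PhCH(CH₃)–Cl loses Cl⁻: pKₐ(HCl) ≈ -7
PhCH(CH₃)–ONO₂ loses NO₃⁻: pKₐ(HNO₃) ≈ -1.3
PhCH(CH₃)–OBz loses PhCOO⁻: pKₐ(C₆H₅COOH) ≈ 4.2
PhCH(CH₃)–OC(CH₃)₃ loses (CH₃)₃CO⁻: pKₐ(t-BuOH) ≈ 18

PhCH(CH₃)–OTf > PhCH(CH₃)–OClO₃ > PhCH(CH₃)–Cl > PhCH(CH₃)–ONO₂ > PhCH(CH₃)–OBz > PhCH(CH₃)–OC(CH₃)₃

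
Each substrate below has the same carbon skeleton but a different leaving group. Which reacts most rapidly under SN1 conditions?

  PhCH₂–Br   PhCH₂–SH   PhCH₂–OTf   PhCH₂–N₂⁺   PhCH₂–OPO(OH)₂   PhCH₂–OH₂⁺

PhCH₂–N₂⁺

Identical carbon frameworks mean the comparison reduces to leaving-group quality.
Rank by basicity of the departing species: weakest base leaves most easily.
PhCH₂–N₂⁺ loses N₂: no meaningful conjugate acid; N₂ departs as an exceptionally stable neutral molecule
PhCH₂–OTf loses OTf⁻: pKₐ(CF₃SO₃H (triflic acid)) ≈ -14
PhCH₂–Br loses Br⁻: pKₐ(HBr) ≈ -9
PhCH₂–OH₂⁺ loses H₂O: pKₐ(H₃O⁺) ≈ -1.7
PhCH₂–OPO(OH)₂ loses H₂PO₄⁻: pKₐ(H₃PO₄) ≈ 2.1
PhCH₂–SH loses HS⁻: pKₐ(H₂S) ≈ 7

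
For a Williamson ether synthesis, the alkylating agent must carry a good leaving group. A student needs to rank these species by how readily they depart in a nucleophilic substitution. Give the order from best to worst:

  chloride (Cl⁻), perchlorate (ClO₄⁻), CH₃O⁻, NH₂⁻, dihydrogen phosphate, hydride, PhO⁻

perchlorate (ClO₄⁻) > chloride (Cl⁻) > dihydrogen phosphate > PhO⁻ > CH₃O⁻ > hydride > NH₂⁻

A good leaving group is a weak base: the lower the pKₐ of its conjugate acid, the more readily it departs.
perchlorate (ClO₄⁻): pKₐ(HClO₄) ≈ -10
chloride (Cl⁻): pKₐ(HCl) ≈ -7
dihydrogen phosphate: pKₐ(H₃PO₄) ≈ 2.1
PhO⁻: pKₐ(C₆H₅OH (phenol)) ≈ 10
CH₃O⁻: pKₐ(CH₃OH) ≈ 15.5
hydride: pKₐ(H₂) ≈ 36
NH₂⁻: pKₐ(NH₃) ≈ 38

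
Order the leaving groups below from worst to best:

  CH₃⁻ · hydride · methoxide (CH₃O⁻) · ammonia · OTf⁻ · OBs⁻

CH₃⁻ < hydride < methoxide (CH₃O⁻) < ammonia < OBs⁻ < OTf⁻

Rank by basicity of the departing species: weakest base leaves most easily.
OTf⁻: pKₐ(CF₃SO₃H (triflic acid)) ≈ -14
OBs⁻: pKₐ(p-BrC₆H₄SO₃H) ≈ -2.8
ammonia: pKₐ(NH₄⁺) ≈ 9.2
methoxide (CH₃O⁻): pKₐ(CH₃OH) ≈ 15.5
hydride: pKₐ(H₂) ≈ 36
CH₃⁻: pKₐ(CH₄) ≈ 48
Listed from poorest to best leaving group as asked.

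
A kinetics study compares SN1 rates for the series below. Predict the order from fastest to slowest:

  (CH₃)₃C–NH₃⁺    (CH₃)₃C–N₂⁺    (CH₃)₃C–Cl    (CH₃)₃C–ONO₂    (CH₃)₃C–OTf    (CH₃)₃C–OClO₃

With the same alkyl group throughout, only the leaving group differentiates the rates.
The more stable X⁻ (or X) is on its own — i.e. the weaker a base it is — the better a leaving group it makes.
(CH₃)₃C–N₂⁺ loses N₂: no meaningful conjugate acid; N₂ departs as an exceptionally stable neutral molecule
(CH₃)₃C–OTf loses OTf⁻: pKₐ(CF₃SO₃H (triflic acid)) ≈ -14
(CH₃)₃C–OClO₃ loses ClO₄⁻: pKₐ(HClO₄) ≈ -10
(CH₃)₃C–Cl loses Cl⁻: pKₐ(HCl) ≈ -7
(CH₃)₃C–ONO₂ loses NO₃⁻: pKₐ(HNO₃) ≈ -1.3
(CH₃)₃C–NH₃⁺ loses NH₃: pKₐ(NH₄⁺) ≈ 9.2

(CH₃)₃C–N₂⁺ > (CH₃)₃C–OTf > (CH₃)₃C–OClO₃ > (CH₃)₃C–Cl > (CH₃)₃C–ONO₂ > (CH₃)₃C–NH₃⁺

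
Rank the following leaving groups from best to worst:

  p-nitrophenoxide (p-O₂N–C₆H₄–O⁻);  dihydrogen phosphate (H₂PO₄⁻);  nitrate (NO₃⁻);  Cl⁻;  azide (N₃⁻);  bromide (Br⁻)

bromide (Br⁻) > Cl⁻ > nitrate (NO₃⁻) > dihydrogen phosphate (H₂PO₄⁻) > azide (N₃⁻) > p-nitrophenoxide (p-O₂N–C₆H₄–O⁻)

bromide (Br⁻): pKₐ(HBr) ≈ -9
Cl⁻: pKₐ(HCl) ≈ -7
nitrate (NO₃⁻): pKₐ(HNO₃) ≈ -1.3
dihydrogen phosphate (H₂PO₄⁻): pKₐ(H₃PO₄) ≈ 2.1
azide (N₃⁻): pKₐ(HN₃) ≈ 4.7
p-nitrophenoxide (p-O₂N–C₆H₄–O⁻): pKₐ(p-nitrophenol) ≈ 7.2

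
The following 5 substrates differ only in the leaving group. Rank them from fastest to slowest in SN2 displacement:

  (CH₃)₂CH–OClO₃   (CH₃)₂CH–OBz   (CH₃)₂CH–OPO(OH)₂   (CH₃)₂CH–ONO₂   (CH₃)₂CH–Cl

The skeletons are identical, so relative rate is governed entirely by leaving-group ability.
A good leaving group is a weak base: the lower the pKₐ of its conjugate acid, the more readily it departs.
(CH₃)₂CH–OClO₃ loses ClO₄⁻: pKₐ(HClO₄) ≈ -10
(CH₃)₂CH–Cl loses Cl⁻: pKₐ(HCl) ≈ -7
(CH₃)₂CH–ONO₂ loses NO₃⁻: pKₐ(HNO₃) ≈ -1.3
(CH₃)₂CH–OPO(OH)₂ loses H₂PO₄⁻: pKₐ(H₃PO₄) ≈ 2.1
(CH₃)₂CH–OBz loses PhCOO⁻: pKₐ(C₆H₅COOH) ≈ 4.2

(CH₃)₂CH–OClO₃ > (CH₃)₂CH–Cl > (CH₃)₂CH–ONO₂ > (CH₃)₂CH–OPO(OH)₂ > (CH₃)₂CH–OBz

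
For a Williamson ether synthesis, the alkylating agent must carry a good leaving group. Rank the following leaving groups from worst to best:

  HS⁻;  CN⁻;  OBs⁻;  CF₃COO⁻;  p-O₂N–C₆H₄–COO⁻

A good leaving group is a weak base: the lower the pKₐ of its conjugate acid, the more readily it departs.
OBs⁻: pKₐ(p-BrC₆H₄SO₃H) ≈ -2.8
CF₃COO⁻: pKₐ(CF₃COOH) ≈ 0.2 — strongly electron-withdrawing CF₃ stabilises the carboxylate
p-O₂N–C₆H₄–COO⁻: pKₐ(p-nitrobenzoic acid) ≈ 3.4 — electron-withdrawing nitro group stabilises the carboxylate
HS⁻: pKₐ(H₂S) ≈ 7
CN⁻: pKₐ(HCN) ≈ 9.2
Reversing gives the worst-to-best order requested.

CN⁻ < HS⁻ < p-O₂N–C₆H₄–COO⁻ < CF₃COO⁻ < OBs⁻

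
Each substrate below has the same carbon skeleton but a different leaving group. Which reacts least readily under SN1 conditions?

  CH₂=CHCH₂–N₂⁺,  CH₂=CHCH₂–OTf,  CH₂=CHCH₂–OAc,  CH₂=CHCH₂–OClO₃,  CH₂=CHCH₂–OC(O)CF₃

CH₂=CHCH₂–OAc

The skeletons are identical, so relative rate is governed entirely by leaving-group ability.
The more stable X⁻ (or X) is on its own — i.e. the weaker a base it is — the better a leaving group it makes.
CH₂=CHCH₂–N₂⁺ loses N₂: no meaningful conjugate acid; N₂ departs as an exceptionally stable neutral molecule
CH₂=CHCH₂–OTf loses OTf⁻: pKₐ(CF₃SO₃H (triflic acid)) ≈ -14
CH₂=CHCH₂–OClO₃ loses ClO₄⁻: pKₐ(HClO₄) ≈ -10
CH₂=CHCH₂–OC(O)CF₃ loses CF₃COO⁻: pKₐ(CF₃COOH) ≈ 0.2
CH₂=CHCH₂–OAc loses AcO⁻: pKₐ(CH₃COOH) ≈ 4.8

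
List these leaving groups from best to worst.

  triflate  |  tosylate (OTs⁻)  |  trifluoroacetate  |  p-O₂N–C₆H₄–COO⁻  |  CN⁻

triflate > tosylate (OTs⁻) > trifluoroacetate > p-O₂N–C₆H₄–COO⁻ > CN⁻

Leaving-group ability tracks the stability of the departed species; conjugate-acid pKₐ is the usual yardstick (lower pKₐ → better LG).
triflate: pKₐ(CF₃SO₃H (triflic acid)) ≈ -14
tosylate (OTs⁻): pKₐ(p-CH₃C₆H₄SO₃H (TsOH)) ≈ -2.8
trifluoroacetate: pKₐ(CF₃COOH) ≈ 0.2
p-O₂N–C₆H₄–COO⁻: pKₐ(p-nitrobenzoic acid) ≈ 3.4
CN⁻: pKₐ(HCN) ≈ 9.2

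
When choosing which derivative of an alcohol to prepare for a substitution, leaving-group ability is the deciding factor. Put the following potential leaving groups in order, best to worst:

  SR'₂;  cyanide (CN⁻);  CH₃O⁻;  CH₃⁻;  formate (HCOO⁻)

SR'₂ > formate (HCOO⁻) > cyanide (CN⁻) > CH₃O⁻ > CH₃⁻

SR'₂: pKₐ(R'₂SH⁺) ≈ -7
formate (HCOO⁻): pKₐ(HCOOH) ≈ 3.8
cyanide (CN⁻): pKₐ(HCN) ≈ 9.2
CH₃O⁻: pKₐ(CH₃OH) ≈ 15.5
CH₃⁻: pKₐ(CH₄) ≈ 48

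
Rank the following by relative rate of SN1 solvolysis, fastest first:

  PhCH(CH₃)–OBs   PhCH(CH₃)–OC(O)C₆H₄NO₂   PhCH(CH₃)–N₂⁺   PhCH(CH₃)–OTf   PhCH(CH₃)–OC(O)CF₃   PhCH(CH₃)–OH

Identical carbon frameworks mean the comparison reduces to leaving-group quality.
Leaving-group ability tracks the stability of the departed species; conjugate-acid pKₐ is the usual yardstick (lower pKₐ → better LG).
PhCH(CH₃)–N₂⁺ loses N₂: no meaningful conjugate acid; N₂ departs as an exceptionally stable neutral molecule
PhCH(CH₃)–OTf loses OTf⁻: pKₐ(CF₃SO₃H (triflic acid)) ≈ -14
PhCH(CH₃)–OBs loses OBs⁻: pKₐ(p-BrC₆H₄SO₃H) ≈ -2.8
PhCH(CH₃)–OC(O)CF₃ loses CF₃COO⁻: pKₐ(CF₃COOH) ≈ 0.2
PhCH(CH₃)–OC(O)C₆H₄NO₂ loses p-O₂N–C₆H₄–COO⁻: pKₐ(p-nitrobenzoic acid) ≈ 3.4
PhCH(CH₃)–OH loses OH⁻: pKₐ(H₂O) ≈ 15.7

PhCH(CH₃)–N₂⁺ > PhCH(CH₃)–OTf > PhCH(CH₃)–OBs > PhCH(CH₃)–OC(O)CF₃ > PhCH(CH₃)–OC(O)C₆H₄NO₂ > PhCH(CH₃)–OH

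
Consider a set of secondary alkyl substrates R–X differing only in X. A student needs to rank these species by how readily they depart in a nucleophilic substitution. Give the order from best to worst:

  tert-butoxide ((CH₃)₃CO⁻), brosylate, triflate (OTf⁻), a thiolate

A good leaving group is a weak base: the lower the pKₐ of its conjugate acid, the more readily it departs.
triflate (OTf⁻): pKₐ(CF₃SO₃H (triflic acid)) ≈ -14
brosylate: pKₐ(p-BrC₆H₄SO₃H) ≈ -2.8 — arenesulfonate with a p-bromo substituent
a thiolate: pKₐ(RSH (a thiol)) ≈ 10.5
tert-butoxide ((CH₃)₃CO⁻): pKₐ(t-BuOH) ≈ 18 — bulky, strongly basic alkoxide

triflate (OTf⁻) > brosylate > a thiolate > tert-butoxide ((CH₃)₃CO⁻)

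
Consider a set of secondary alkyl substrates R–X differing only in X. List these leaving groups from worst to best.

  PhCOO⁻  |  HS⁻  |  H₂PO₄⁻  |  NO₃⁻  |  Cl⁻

HS⁻ < PhCOO⁻ < H₂PO₄⁻ < NO₃⁻ < Cl⁻

A good leaving group is a weak base: the lower the pKₐ of its conjugate acid, the more readily it departs.
Cl⁻: pKₐ(HCl) ≈ -7 — moderately weak base
NO₃⁻: pKₐ(HNO₃) ≈ -1.3
H₂PO₄⁻: pKₐ(H₃PO₄) ≈ 2.1 — moderate base; biological leaving group after further activation
PhCOO⁻: pKₐ(C₆H₅COOH) ≈ 4.2 — aryl carboxylate
HS⁻: pKₐ(H₂S) ≈ 7 — larger and more polarisable than the oxygen analogue
The question asks for worst first, so the sequence is read in increasing leaving-group ability.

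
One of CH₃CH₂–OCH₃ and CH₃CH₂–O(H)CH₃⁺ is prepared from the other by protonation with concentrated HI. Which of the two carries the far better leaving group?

CH₃CH₂–O(H)CH₃⁺

From CH₃CH₂–OCH₃ the departing group would be CH₃O⁻ (pKₐ(CH₃OH) ≈ 15.5). Strong base; alkoxides do not leave unassisted.
From CH₃CH₂–O(H)CH₃⁺ the leaving group is R'OH (pKₐ(R'OH₂⁺) ≈ -2.4). Neutral; leaves from a protonated ether (an oxonium ion, R–O(H)R'⁺).
Protonation with concentrated HI works by allowing neutral methanol, rather than methoxide, to depart, making CH₃CH₂–O(H)CH₃⁺ enormously more reactive.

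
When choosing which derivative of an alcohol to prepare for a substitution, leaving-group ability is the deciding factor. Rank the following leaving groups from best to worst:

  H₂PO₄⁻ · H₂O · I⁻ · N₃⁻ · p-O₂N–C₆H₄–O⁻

I⁻ > H₂O > H₂PO₄⁻ > N₃⁻ > p-O₂N–C₆H₄–O⁻

Leaving-group ability tracks the stability of the departed species; conjugate-acid pKₐ is the usual yardstick (lower pKₐ → better LG).
I⁻: pKₐ(HI) ≈ -10 — large, highly polarisable; very weak base
H₂O: pKₐ(H₃O⁺) ≈ -1.7 — neutral; leaves from a protonated alcohol (R–OH₂⁺)
H₂PO₄⁻: pKₐ(H₃PO₄) ≈ 2.1 — moderate base; biological leaving group after further activation
N₃⁻: pKₐ(HN₃) ≈ 4.7 — linear, resonance-stabilised
p-O₂N–C₆H₄–O⁻: pKₐ(p-nitrophenol) ≈ 7.2 — nitro group delocalises the charge; the classic chromogenic LG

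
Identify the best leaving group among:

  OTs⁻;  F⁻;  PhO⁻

OTs⁻: pKₐ(p-CH₃C₆H₄SO₃H (TsOH)) ≈ -2.8
F⁻: pKₐ(HF) ≈ 3.2
PhO⁻: pKₐ(C₆H₅OH (phenol)) ≈ 10

OTs⁻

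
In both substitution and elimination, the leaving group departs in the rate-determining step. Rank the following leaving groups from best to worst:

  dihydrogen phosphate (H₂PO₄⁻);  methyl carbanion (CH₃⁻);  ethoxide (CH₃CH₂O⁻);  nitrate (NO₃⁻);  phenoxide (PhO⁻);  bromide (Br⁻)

bromide (Br⁻): pKₐ(HBr) ≈ -9 — weak base; good leaving group
nitrate (NO₃⁻): pKₐ(HNO₃) ≈ -1.3 — resonance-delocalised over three oxygens
dihydrogen phosphate (H₂PO₄⁻): pKₐ(H₃PO₄) ≈ 2.1 — moderate base; biological leaving group after further activation
phenoxide (PhO⁻): pKₐ(C₆H₅OH (phenol)) ≈ 10 — resonance into the ring helps, but still a poor LG
ethoxide (CH₃CH₂O⁻): pKₐ(CH₃CH₂OH) ≈ 16
methyl carbanion (CH₃⁻): pKₐ(CH₄) ≈ 48 — unstabilised carbanion; the worst conceivable leaving group

bromide (Br⁻) > nitrate (NO₃⁻) > dihydrogen phosphate (H₂PO₄⁻) > phenoxide (PhO⁻) > ethoxide (CH₃CH₂O⁻) > methyl carbanion (CH₃⁻)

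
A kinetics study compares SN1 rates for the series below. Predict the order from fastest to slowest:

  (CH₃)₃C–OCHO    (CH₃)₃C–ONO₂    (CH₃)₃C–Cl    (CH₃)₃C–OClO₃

Same R in every case — rank the leaving groups.
A good leaving group is a weak base: the lower the pKₐ of its conjugate acid, the more readily it departs.
(CH₃)₃C–OClO₃ loses ClO₄⁻: pKₐ(HClO₄) ≈ -10
(CH₃)₃C–Cl loses Cl⁻: pKₐ(HCl) ≈ -7
(CH₃)₃C–ONO₂ loses NO₃⁻: pKₐ(HNO₃) ≈ -1.3
(CH₃)₃C–OCHO loses HCOO⁻: pKₐ(HCOOH) ≈ 3.8

(CH₃)₃C–OClO₃ > (CH₃)₃C–Cl > (CH₃)₃C–ONO₂ > (CH₃)₃C–OCHO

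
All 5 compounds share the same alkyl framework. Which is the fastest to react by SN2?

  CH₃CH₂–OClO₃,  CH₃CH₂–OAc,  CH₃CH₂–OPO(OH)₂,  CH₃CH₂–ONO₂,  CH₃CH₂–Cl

Same R in every case — rank the leaving groups.
A good leaving group is a weak base: the lower the pKₐ of its conjugate acid, the more readily it departs.
CH₃CH₂–OClO₃ loses ClO₄⁻: pKₐ(HClO₄) ≈ -10
CH₃CH₂–Cl loses Cl⁻: pKₐ(HCl) ≈ -7
CH₃CH₂–ONO₂ loses NO₃⁻: pKₐ(HNO₃) ≈ -1.3
CH₃CH₂–OPO(OH)₂ loses H₂PO₄⁻: pKₐ(H₃PO₄) ≈ 2.1
CH₃CH₂–OAc loses AcO⁻: pKₐ(CH₃COOH) ≈ 4.8

CH₃CH₂–OClO₃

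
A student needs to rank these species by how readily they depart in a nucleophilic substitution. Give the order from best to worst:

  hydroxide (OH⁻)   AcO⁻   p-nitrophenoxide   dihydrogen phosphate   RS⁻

The more stable X⁻ (or X) is on its own — i.e. the weaker a base it is — the better a leaving group it makes.
dihydrogen phosphate: pKₐ(H₃PO₄) ≈ 2.1
AcO⁻: pKₐ(CH₃COOH) ≈ 4.8
p-nitrophenoxide: pKₐ(p-nitrophenol) ≈ 7.2
RS⁻: pKₐ(RSH (a thiol)) ≈ 10.5
hydroxide (OH⁻): pKₐ(H₂O) ≈ 15.7

dihydrogen phosphate > AcO⁻ > p-nitrophenoxide > RS⁻ > hydroxide (OH⁻)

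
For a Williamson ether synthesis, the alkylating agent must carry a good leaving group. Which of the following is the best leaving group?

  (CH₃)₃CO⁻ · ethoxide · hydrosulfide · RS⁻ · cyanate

cyanate

cyanate: pKₐ(HOCN) ≈ 3.5
hydrosulfide: pKₐ(H₂S) ≈ 7
RS⁻: pKₐ(RSH (a thiol)) ≈ 10.5
ethoxide: pKₐ(CH₃CH₂OH) ≈ 16
(CH₃)₃CO⁻: pKₐ(t-BuOH) ≈ 18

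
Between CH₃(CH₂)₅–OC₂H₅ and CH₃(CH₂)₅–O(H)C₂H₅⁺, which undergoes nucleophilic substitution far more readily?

CH₃(CH₂)₅–O(H)C₂H₅⁺

From CH₃(CH₂)₅–OC₂H₅ the departing group would be CH₃CH₂O⁻ (pKₐ(CH₃CH₂OH) ≈ 16). Strong base; alkoxides do not leave unassisted.
From CH₃(CH₂)₅–O(H)C₂H₅⁺ the leaving group is R'OH (pKₐ(R'OH₂⁺) ≈ -2.4). Neutral; leaves from a protonated ether (an oxonium ion, R–O(H)R'⁺).
(In practice CH₃(CH₂)₅–O(H)C₂H₅⁺ is made from CH₃(CH₂)₅–OC₂H₅ by protonation with concentrated HBr, allowing neutral ethanol, rather than ethoxide, to depart.)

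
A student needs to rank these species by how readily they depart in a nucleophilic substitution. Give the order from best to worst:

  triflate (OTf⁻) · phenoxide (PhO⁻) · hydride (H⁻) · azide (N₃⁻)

triflate (OTf⁻) > azide (N₃⁻) > phenoxide (PhO⁻) > hydride (H⁻)

Leaving-group ability tracks the stability of the departed species; conjugate-acid pKₐ is the usual yardstick (lower pKₐ → better LG).
triflate (OTf⁻): pKₐ(CF₃SO₃H (triflic acid)) ≈ -14
azide (N₃⁻): pKₐ(HN₃) ≈ 4.7
phenoxide (PhO⁻): pKₐ(C₆H₅OH (phenol)) ≈ 10
hydride (H⁻): pKₐ(H₂) ≈ 36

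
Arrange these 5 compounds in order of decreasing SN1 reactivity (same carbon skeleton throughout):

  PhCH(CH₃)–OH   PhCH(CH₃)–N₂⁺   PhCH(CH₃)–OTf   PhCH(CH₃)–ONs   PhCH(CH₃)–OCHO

PhCH(CH₃)–N₂⁺ > PhCH(CH₃)–OTf > PhCH(CH₃)–ONs > PhCH(CH₃)–OCHO > PhCH(CH₃)–OH

With the same alkyl group throughout, only the leaving group differentiates the rates.
A good leaving group is a weak base: the lower the pKₐ of its conjugate acid, the more readily it departs.
PhCH(CH₃)–N₂⁺ loses N₂: no meaningful conjugate acid; N₂ departs as an exceptionally stable neutral molecule
PhCH(CH₃)–OTf loses OTf⁻: pKₐ(CF₃SO₃H (triflic acid)) ≈ -14
PhCH(CH₃)–ONs loses ONs⁻: pKₐ(p-O₂NC₆H₄SO₃H) ≈ -3.5
PhCH(CH₃)–OCHO loses HCOO⁻: pKₐ(HCOOH) ≈ 3.8
PhCH(CH₃)–OH loses OH⁻: pKₐ(H₂O) ≈ 15.7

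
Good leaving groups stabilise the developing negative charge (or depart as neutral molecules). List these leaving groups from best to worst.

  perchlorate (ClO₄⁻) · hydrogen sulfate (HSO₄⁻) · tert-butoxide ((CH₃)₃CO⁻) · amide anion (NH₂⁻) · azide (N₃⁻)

perchlorate (ClO₄⁻) > hydrogen sulfate (HSO₄⁻) > azide (N₃⁻) > tert-butoxide ((CH₃)₃CO⁻) > amide anion (NH₂⁻)

A good leaving group is a weak base: the lower the pKₐ of its conjugate acid, the more readily it departs.
perchlorate (ClO₄⁻): pKₐ(HClO₄) ≈ -10 — extremely weak base; rarely used for safety reasons
hydrogen sulfate (HSO₄⁻): pKₐ(H₂SO₄) ≈ -3
azide (N₃⁻): pKₐ(HN₃) ≈ 4.7 — linear, resonance-stabilised
tert-butoxide ((CH₃)₃CO⁻): pKₐ(t-BuOH) ≈ 18
amide anion (NH₂⁻): pKₐ(NH₃) ≈ 38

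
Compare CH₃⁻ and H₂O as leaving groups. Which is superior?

H₂O is the better leaving group.
pKₐ(H₃O⁺) ≈ -1.7 versus pKₐ(CH₄) ≈ 48: H₂O is the much weaker base.
Neutral; leaves from a protonated alcohol (R–OH₂⁺).

H₂O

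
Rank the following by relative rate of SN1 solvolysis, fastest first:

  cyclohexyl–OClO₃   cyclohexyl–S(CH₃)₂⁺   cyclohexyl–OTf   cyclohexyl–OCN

cyclohexyl–OTf > cyclohexyl–OClO₃ > cyclohexyl–S(CH₃)₂⁺ > cyclohexyl–OCN

Identical carbon frameworks mean the comparison reduces to leaving-group quality.
A good leaving group is a weak base: the lower the pKₐ of its conjugate acid, the more readily it departs.
cyclohexyl–OTf loses OTf⁻: pKₐ(CF₃SO₃H (triflic acid)) ≈ -14
cyclohexyl–OClO₃ loses ClO₄⁻: pKₐ(HClO₄) ≈ -10
cyclohexyl–S(CH₃)₂⁺ loses SR'₂: pKₐ(R'₂SH⁺) ≈ -7
cyclohexyl–OCN loses NCO⁻: pKₐ(HOCN) ≈ 3.5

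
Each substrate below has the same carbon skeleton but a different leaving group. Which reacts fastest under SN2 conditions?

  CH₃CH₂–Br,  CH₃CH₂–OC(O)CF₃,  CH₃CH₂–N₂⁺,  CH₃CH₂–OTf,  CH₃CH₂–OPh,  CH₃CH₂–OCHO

CH₃CH₂–N₂⁺

Same R in every case — rank the leaving groups.
Leaving-group ability tracks the stability of the departed species; conjugate-acid pKₐ is the usual yardstick (lower pKₐ → better LG).
CH₃CH₂–N₂⁺ loses N₂: no meaningful conjugate acid; N₂ departs as an exceptionally stable neutral molecule
CH₃CH₂–OTf loses OTf⁻: pKₐ(CF₃SO₃H (triflic acid)) ≈ -14
CH₃CH₂–Br loses Br⁻: pKₐ(HBr) ≈ -9
CH₃CH₂–OC(O)CF₃ loses CF₃COO⁻: pKₐ(CF₃COOH) ≈ 0.2
CH₃CH₂–OCHO loses HCOO⁻: pKₐ(HCOOH) ≈ 3.8
CH₃CH₂–OPh loses PhO⁻: pKₐ(C₆H₅OH (phenol)) ≈ 10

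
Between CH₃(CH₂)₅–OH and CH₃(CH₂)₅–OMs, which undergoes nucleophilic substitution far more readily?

CH₃(CH₂)₅–OMs

From CH₃(CH₂)₅–OH the departing group would be OH⁻ (pKₐ(H₂O) ≈ 15.7). Strong base; essentially never leaves without prior activation.
From CH₃(CH₂)₅–OMs the leaving group is OMs⁻ (pKₐ(CH₃SO₃H (MsOH)) ≈ -1.9). Resonance-delocalised alkanesulfonate.
(In practice CH₃(CH₂)₅–OMs is made from CH₃(CH₂)₅–OH by treatment with MsCl / Et₃N, converting the hydroxyl into a mesylate.)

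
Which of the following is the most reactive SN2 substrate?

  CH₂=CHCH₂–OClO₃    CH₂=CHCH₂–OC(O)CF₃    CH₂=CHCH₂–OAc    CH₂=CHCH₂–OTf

Identical carbon frameworks mean the comparison reduces to leaving-group quality.
Leaving-group ability tracks the stability of the departed species; conjugate-acid pKₐ is the usual yardstick (lower pKₐ → better LG).
CH₂=CHCH₂–OTf loses OTf⁻: pKₐ(CF₃SO₃H (triflic acid)) ≈ -14
CH₂=CHCH₂–OClO₃ loses ClO₄⁻: pKₐ(HClO₄) ≈ -10
CH₂=CHCH₂–OC(O)CF₃ loses CF₃COO⁻: pKₐ(CF₃COOH) ≈ 0.2
CH₂=CHCH₂–OAc loses AcO⁻: pKₐ(CH₃COOH) ≈ 4.8

CH₂=CHCH₂–OTf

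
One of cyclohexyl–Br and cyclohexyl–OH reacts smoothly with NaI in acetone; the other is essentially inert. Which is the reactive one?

cyclohexyl–Br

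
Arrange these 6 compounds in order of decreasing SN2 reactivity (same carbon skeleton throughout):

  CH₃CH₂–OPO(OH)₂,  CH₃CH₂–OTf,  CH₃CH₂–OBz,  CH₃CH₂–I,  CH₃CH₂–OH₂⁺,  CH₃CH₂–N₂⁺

The skeletons are identical, so relative rate is governed entirely by leaving-group ability.
Rank by basicity of the departing species: weakest base leaves most easily.
CH₃CH₂–N₂⁺ loses N₂: no meaningful conjugate acid; N₂ departs as an exceptionally stable neutral molecule
CH₃CH₂–OTf loses OTf⁻: pKₐ(CF₃SO₃H (triflic acid)) ≈ -14
CH₃CH₂–I loses I⁻: pKₐ(HI) ≈ -10
CH₃CH₂–OH₂⁺ loses H₂O: pKₐ(H₃O⁺) ≈ -1.7
CH₃CH₂–OPO(OH)₂ loses H₂PO₄⁻: pKₐ(H₃PO₄) ≈ 2.1
CH₃CH₂–OBz loses PhCOO⁻: pKₐ(C₆H₅COOH) ≈ 4.2

CH₃CH₂–N₂⁺ > CH₃CH₂–OTf > CH₃CH₂–I > CH₃CH₂–OH₂⁺ > CH₃CH₂–OPO(OH)₂ > CH₃CH₂–OBz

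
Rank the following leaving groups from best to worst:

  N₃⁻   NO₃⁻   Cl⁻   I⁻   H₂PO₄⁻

Rank by basicity of the departing species: weakest base leaves most easily.
I⁻: pKₐ(HI) ≈ -10
Cl⁻: pKₐ(HCl) ≈ -7
NO₃⁻: pKₐ(HNO₃) ≈ -1.3
H₂PO₄⁻: pKₐ(H₃PO₄) ≈ 2.1
N₃⁻: pKₐ(HN₃) ≈ 4.7

I⁻ > Cl⁻ > NO₃⁻ > H₂PO₄⁻ > N₃⁻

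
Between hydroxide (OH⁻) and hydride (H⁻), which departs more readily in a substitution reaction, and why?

hydroxide (OH⁻)

hydroxide (OH⁻) is the better leaving group.
pKₐ(H₂O) ≈ 15.7 versus pKₐ(H₂) ≈ 36: hydroxide (OH⁻) is the much weaker base.
Strong base; essentially never leaves without prior activation.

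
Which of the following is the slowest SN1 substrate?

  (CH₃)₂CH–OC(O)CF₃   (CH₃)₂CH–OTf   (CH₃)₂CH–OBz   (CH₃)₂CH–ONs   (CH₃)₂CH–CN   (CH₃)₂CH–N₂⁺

The skeletons are identical, so relative rate is governed entirely by leaving-group ability.
A good leaving group is a weak base: the lower the pKₐ of its conjugate acid, the more readily it departs.
(CH₃)₂CH–N₂⁺ loses N₂: no meaningful conjugate acid; N₂ departs as an exceptionally stable neutral molecule
(CH₃)₂CH–OTf loses OTf⁻: pKₐ(CF₃SO₃H (triflic acid)) ≈ -14
(CH₃)₂CH–ONs loses ONs⁻: pKₐ(p-O₂NC₆H₄SO₃H) ≈ -3.5
(CH₃)₂CH–OC(O)CF₃ loses CF₃COO⁻: pKₐ(CF₃COOH) ≈ 0.2
(CH₃)₂CH–OBz loses PhCOO⁻: pKₐ(C₆H₅COOH) ≈ 4.2
(CH₃)₂CH–CN loses CN⁻: pKₐ(HCN) ≈ 9.2

(CH₃)₂CH–CN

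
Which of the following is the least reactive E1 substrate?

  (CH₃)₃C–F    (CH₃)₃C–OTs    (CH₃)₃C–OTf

(CH₃)₃C–F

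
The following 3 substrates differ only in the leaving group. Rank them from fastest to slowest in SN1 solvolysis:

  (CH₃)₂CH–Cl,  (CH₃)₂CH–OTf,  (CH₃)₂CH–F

The skeletons are identical, so relative rate is governed entirely by leaving-group ability.
A good leaving group is a weak base: the lower the pKₐ of its conjugate acid, the more readily it departs.
(CH₃)₂CH–OTf loses OTf⁻: pKₐ(CF₃SO₃H (triflic acid)) ≈ -14
(CH₃)₂CH–Cl loses Cl⁻: pKₐ(HCl) ≈ -7
(CH₃)₂CH–F loses F⁻: pKₐ(HF) ≈ 3.2

(CH₃)₂CH–OTf > (CH₃)₂CH–Cl > (CH₃)₂CH–F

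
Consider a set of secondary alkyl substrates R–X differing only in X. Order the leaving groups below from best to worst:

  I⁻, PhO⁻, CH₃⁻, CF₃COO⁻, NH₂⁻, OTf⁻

A good leaving group is a weak base: the lower the pKₐ of its conjugate acid, the more readily it departs.
OTf⁻: pKₐ(CF₃SO₃H (triflic acid)) ≈ -14 — charge spread over three oxygens and a CF₃ group; the premier leaving group in synthesis
I⁻: pKₐ(HI) ≈ -10 — large, highly polarisable; very weak base
CF₃COO⁻: pKₐ(CF₃COOH) ≈ 0.2 — strongly electron-withdrawing CF₃ stabilises the carboxylate
PhO⁻: pKₐ(C₆H₅OH (phenol)) ≈ 10 — resonance into the ring helps, but still a poor LG
NH₂⁻: pKₐ(NH₃) ≈ 38
CH₃⁻: pKₐ(CH₄) ≈ 48

OTf⁻ > I⁻ > CF₃COO⁻ > PhO⁻ > NH₂⁻ > CH₃⁻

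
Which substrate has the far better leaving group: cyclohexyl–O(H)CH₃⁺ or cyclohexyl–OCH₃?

cyclohexyl–O(H)CH₃⁺

From cyclohexyl–OCH₃ the departing group would be CH₃O⁻ (pKₐ(CH₃OH) ≈ 15.5). Strong base; alkoxides do not leave unassisted.
From cyclohexyl–O(H)CH₃⁺ the leaving group is R'OH (pKₐ(R'OH₂⁺) ≈ -2.4). Neutral; leaves from a protonated ether (an oxonium ion, R–O(H)R'⁺).
(In practice cyclohexyl–O(H)CH₃⁺ is made from cyclohexyl–OCH₃ by protonation with concentrated HI, allowing neutral methanol, rather than methoxide, to depart.)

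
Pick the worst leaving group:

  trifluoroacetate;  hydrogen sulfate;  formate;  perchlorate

formate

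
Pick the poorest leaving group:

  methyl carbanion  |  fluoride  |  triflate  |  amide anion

methyl carbanion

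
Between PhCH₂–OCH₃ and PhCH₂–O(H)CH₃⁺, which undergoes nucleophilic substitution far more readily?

From PhCH₂–OCH₃ the departing group would be CH₃O⁻ (pKₐ(CH₃OH) ≈ 15.5). Strong base; alkoxides do not leave unassisted.
From PhCH₂–O(H)CH₃⁺ the leaving group is R'OH (pKₐ(R'OH₂⁺) ≈ -2.4). Neutral; leaves from a protonated ether (an oxonium ion, R–O(H)R'⁺).
(In practice PhCH₂–O(H)CH₃⁺ is made from PhCH₂–OCH₃ by protonation with concentrated HI, allowing neutral methanol, rather than methoxide, to depart.)

PhCH₂–O(H)CH₃⁺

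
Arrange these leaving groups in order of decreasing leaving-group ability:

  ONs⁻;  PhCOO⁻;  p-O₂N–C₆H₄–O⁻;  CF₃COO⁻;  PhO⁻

Rank by basicity of the departing species: weakest base leaves most easily.
ONs⁻: pKₐ(p-O₂NC₆H₄SO₃H) ≈ -3.5
CF₃COO⁻: pKₐ(CF₃COOH) ≈ 0.2
PhCOO⁻: pKₐ(C₆H₅COOH) ≈ 4.2
p-O₂N–C₆H₄–O⁻: pKₐ(p-nitrophenol) ≈ 7.2
PhO⁻: pKₐ(C₆H₅OH (phenol)) ≈ 10

ONs⁻ > CF₃COO⁻ > PhCOO⁻ > p-O₂N–C₆H₄–O⁻ > PhO⁻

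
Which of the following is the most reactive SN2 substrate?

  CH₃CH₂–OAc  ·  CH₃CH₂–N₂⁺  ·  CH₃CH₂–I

With the same alkyl group throughout, only the leaving group differentiates the rates.
Leaving-group ability tracks the stability of the departed species; conjugate-acid pKₐ is the usual yardstick (lower pKₐ → better LG).
CH₃CH₂–N₂⁺ loses N₂: no meaningful conjugate acid; N₂ departs as an exceptionally stable neutral molecule
CH₃CH₂–I loses I⁻: pKₐ(HI) ≈ -10
CH₃CH₂–OAc loses AcO⁻: pKₐ(CH₃COOH) ≈ 4.8

CH₃CH₂–N₂⁺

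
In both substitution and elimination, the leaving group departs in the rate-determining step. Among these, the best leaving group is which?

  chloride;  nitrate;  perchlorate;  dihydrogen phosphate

perchlorate

Rank by basicity of the departing species: weakest base leaves most easily.
perchlorate: pKₐ(HClO₄) ≈ -10
chloride: pKₐ(HCl) ≈ -7
nitrate: pKₐ(HNO₃) ≈ -1.3
dihydrogen phosphate: pKₐ(H₃PO₄) ≈ 2.1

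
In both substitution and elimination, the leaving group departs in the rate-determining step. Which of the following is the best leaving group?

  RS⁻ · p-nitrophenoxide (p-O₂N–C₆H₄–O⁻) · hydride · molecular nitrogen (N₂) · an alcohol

molecular nitrogen (N₂)

The more stable X⁻ (or X) is on its own — i.e. the weaker a base it is — the better a leaving group it makes.
molecular nitrogen (N₂): no meaningful conjugate acid; N₂ departs as an exceptionally stable neutral molecule
an alcohol: pKₐ(R'OH₂⁺) ≈ -2.4
p-nitrophenoxide (p-O₂N–C₆H₄–O⁻): pKₐ(p-nitrophenol) ≈ 7.2
RS⁻: pKₐ(RSH (a thiol)) ≈ 10.5
hydride: pKₐ(H₂) ≈ 36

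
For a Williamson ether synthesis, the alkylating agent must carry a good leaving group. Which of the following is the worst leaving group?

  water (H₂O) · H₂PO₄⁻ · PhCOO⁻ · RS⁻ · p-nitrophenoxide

water (H₂O): pKₐ(H₃O⁺) ≈ -1.7
H₂PO₄⁻: pKₐ(H₃PO₄) ≈ 2.1
PhCOO⁻: pKₐ(C₆H₅COOH) ≈ 4.2
p-nitrophenoxide: pKₐ(p-nitrophenol) ≈ 7.2
RS⁻: pKₐ(RSH (a thiol)) ≈ 10.5

RS⁻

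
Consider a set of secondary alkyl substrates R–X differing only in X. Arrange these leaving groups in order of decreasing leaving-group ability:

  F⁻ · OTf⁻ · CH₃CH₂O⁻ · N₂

N₂ > OTf⁻ > F⁻ > CH₃CH₂O⁻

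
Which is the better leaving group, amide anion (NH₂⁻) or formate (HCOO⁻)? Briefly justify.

formate (HCOO⁻) is the better leaving group.
pKₐ(HCOOH) ≈ 3.8 versus pKₐ(NH₃) ≈ 38: formate (HCOO⁻) is the much weaker base.
Resonance-stabilised carboxylate.

formate (HCOO⁻)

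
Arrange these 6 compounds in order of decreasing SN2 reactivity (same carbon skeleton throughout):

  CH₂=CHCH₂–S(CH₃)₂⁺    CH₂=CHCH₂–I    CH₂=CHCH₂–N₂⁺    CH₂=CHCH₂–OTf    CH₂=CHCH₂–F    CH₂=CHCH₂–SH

CH₂=CHCH₂–N₂⁺ > CH₂=CHCH₂–OTf > CH₂=CHCH₂–I > CH₂=CHCH₂–S(CH₃)₂⁺ > CH₂=CHCH₂–F > CH₂=CHCH₂–SH

Identical carbon frameworks mean the comparison reduces to leaving-group quality.
Leaving-group ability tracks the stability of the departed species; conjugate-acid pKₐ is the usual yardstick (lower pKₐ → better LG).
CH₂=CHCH₂–N₂⁺ loses N₂: no meaningful conjugate acid; N₂ departs as an exceptionally stable neutral molecule
CH₂=CHCH₂–OTf loses OTf⁻: pKₐ(CF₃SO₃H (triflic acid)) ≈ -14
CH₂=CHCH₂–I loses I⁻: pKₐ(HI) ≈ -10
CH₂=CHCH₂–S(CH₃)₂⁺ loses SR'₂: pKₐ(R'₂SH⁺) ≈ -7
CH₂=CHCH₂–F loses F⁻: pKₐ(HF) ≈ 3.2
CH₂=CHCH₂–SH loses HS⁻: pKₐ(H₂S) ≈ 7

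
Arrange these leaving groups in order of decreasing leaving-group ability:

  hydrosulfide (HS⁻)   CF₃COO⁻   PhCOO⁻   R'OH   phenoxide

R'OH > CF₃COO⁻ > PhCOO⁻ > hydrosulfide (HS⁻) > phenoxide

A good leaving group is a weak base: the lower the pKₐ of its conjugate acid, the more readily it departs.
R'OH: pKₐ(R'OH₂⁺) ≈ -2.4
CF₃COO⁻: pKₐ(CF₃COOH) ≈ 0.2
PhCOO⁻: pKₐ(C₆H₅COOH) ≈ 4.2
hydrosulfide (HS⁻): pKₐ(H₂S) ≈ 7
phenoxide: pKₐ(C₆H₅OH (phenol)) ≈ 10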